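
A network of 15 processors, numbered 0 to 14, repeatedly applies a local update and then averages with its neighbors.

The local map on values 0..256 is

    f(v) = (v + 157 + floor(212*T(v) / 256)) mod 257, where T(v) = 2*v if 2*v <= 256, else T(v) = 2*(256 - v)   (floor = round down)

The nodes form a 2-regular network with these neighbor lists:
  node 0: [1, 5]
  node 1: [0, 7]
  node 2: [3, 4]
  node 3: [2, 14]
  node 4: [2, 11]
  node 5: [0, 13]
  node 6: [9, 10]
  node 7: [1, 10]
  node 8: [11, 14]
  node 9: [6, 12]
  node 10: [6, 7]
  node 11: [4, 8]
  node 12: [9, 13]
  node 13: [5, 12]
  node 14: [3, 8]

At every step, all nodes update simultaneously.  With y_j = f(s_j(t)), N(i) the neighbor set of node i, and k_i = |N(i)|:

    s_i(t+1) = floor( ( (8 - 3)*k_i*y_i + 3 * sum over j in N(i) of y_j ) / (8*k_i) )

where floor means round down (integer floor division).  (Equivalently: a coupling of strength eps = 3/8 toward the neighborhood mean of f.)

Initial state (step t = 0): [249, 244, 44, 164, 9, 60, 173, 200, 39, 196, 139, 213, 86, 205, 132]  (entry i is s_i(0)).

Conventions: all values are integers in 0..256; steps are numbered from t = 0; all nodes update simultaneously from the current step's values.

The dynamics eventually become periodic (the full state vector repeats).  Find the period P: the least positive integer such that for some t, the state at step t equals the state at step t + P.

Simulating step by step:
t=0: [249, 244, 44, 164, 9, 60, 173, 200, 39, 196, 139, 213, 86, 205, 132]
t=1: [141, 167, 84, 182, 150, 102, 211, 194, 80, 185, 220, 149, 152, 153, 189]
t=2: [216, 213, 157, 187, 206, 191, 187, 196, 149, 202, 183, 204, 219, 213, 183]
t=3: [185, 185, 210, 204, 194, 192, 199, 194, 214, 190, 201, 196, 182, 185, 206]
t=4: [201, 200, 188, 188, 193, 199, 193, 196, 186, 198, 192, 192, 202, 201, 187]
t=5: [192, 192, 199, 200, 197, 192, 196, 195, 200, 194, 197, 198, 191, 192, 200]
t=6: [198, 197, 193, 192, 193, 198, 195, 196, 192, 196, 194, 193, 197, 198, 192]
t=7: [194, 194, 197, 197, 197, 194, 195, 195, 197, 195, 195, 197, 194, 194, 198]
t=8: [196, 196, 194, 194, 194, 196, 196, 196, 194, 196, 196, 194, 196, 196, 194]
t=9: [195, 195, 196, 196, 196, 195, 195, 195, 196, 195, 195, 196, 195, 195, 196]
t=10: [196, 196, 195, 195, 195, 196, 196, 196, 195, 196, 196, 195, 196, 196, 195]
t=11: [195, 195, 196, 196, 196, 195, 195, 195, 196, 195, 195, 196, 195, 195, 196]

Answer: 2
Key observation: The state at step 9, [195, 195, 196, 196, 196, 195, 195, 195, 196, 195, 195, 196, 195, 195, 196], reappears at step 11 — and no state repeats earlier — so the cycle the system enters has period 2.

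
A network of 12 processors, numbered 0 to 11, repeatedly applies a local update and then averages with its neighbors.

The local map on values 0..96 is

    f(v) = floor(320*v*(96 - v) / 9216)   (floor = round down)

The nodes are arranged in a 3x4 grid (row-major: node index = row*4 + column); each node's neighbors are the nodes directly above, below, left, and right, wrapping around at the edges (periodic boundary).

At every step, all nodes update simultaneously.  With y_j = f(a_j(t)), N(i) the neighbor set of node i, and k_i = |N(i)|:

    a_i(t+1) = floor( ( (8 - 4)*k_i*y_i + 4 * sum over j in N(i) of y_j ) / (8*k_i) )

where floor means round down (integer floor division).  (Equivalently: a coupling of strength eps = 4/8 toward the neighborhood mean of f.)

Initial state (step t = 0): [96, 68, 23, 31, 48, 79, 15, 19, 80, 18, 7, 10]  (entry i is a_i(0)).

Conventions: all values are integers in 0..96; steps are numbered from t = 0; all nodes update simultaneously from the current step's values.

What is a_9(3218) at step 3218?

Answer: a_9(3218) = 79
Key observation: The state at step 4, [79, 79, 79, 79, 79, 79, 79, 79, 79, 79, 79, 79], reappears at step 6: the system is in a cycle of period 2 from step 4 on.  Therefore the state at step 3218 equals the state at step 4 + ((3218 - 4) mod 2) = 4, which is [79, 79, 79, 79, 79, 79, 79, 79, 79, 79, 79, 79].

Derivation:
t=0: [96, 68, 23, 31, 48, 79, 15, 19, 80, 18, 7, 10]
t=1: [32, 52, 53, 51, 57, 52, 42, 52, 41, 46, 32, 37]
t=2: [74, 78, 77, 77, 76, 78, 77, 78, 76, 77, 74, 75]
t=3: [53, 49, 50, 51, 51, 49, 50, 49, 52, 50, 53, 52]
t=4: [79, 79, 79, 79, 79, 79, 79, 79, 79, 79, 79, 79]
t=5: [46, 46, 46, 46, 46, 46, 46, 46, 46, 46, 46, 46]
t=6: [79, 79, 79, 79, 79, 79, 79, 79, 79, 79, 79, 79]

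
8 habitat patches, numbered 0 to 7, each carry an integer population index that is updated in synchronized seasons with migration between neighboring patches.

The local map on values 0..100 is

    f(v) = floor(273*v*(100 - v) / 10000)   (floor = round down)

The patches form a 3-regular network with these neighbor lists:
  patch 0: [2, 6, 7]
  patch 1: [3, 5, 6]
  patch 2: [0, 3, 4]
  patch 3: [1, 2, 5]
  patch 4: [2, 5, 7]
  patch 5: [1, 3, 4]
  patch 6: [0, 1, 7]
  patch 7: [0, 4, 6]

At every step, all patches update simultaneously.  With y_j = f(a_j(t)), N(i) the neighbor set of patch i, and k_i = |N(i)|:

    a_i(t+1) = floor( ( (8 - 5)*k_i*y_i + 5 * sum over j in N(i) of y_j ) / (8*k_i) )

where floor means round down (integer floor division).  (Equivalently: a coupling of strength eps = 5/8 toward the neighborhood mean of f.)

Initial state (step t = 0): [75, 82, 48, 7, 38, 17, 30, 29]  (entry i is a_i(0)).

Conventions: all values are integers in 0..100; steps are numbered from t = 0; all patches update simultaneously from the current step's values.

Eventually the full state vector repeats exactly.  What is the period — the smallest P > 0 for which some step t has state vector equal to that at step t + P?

Simulating step by step:
t=0: [75, 82, 48, 7, 38, 17, 30, 29]
t=1: [56, 38, 53, 36, 57, 39, 52, 56]
t=2: [67, 64, 66, 64, 66, 64, 66, 67]
t=3: [60, 61, 61, 61, 61, 61, 60, 60]
t=4: [64, 64, 64, 64, 64, 64, 64, 64]
t=5: [62, 62, 62, 62, 62, 62, 62, 62]
t=6: [64, 64, 64, 64, 64, 64, 64, 64]

Answer: 2
Key observation: The state at step 4, [64, 64, 64, 64, 64, 64, 64, 64], reappears at step 6 — and no state repeats earlier — so the cycle the system enters has period 2.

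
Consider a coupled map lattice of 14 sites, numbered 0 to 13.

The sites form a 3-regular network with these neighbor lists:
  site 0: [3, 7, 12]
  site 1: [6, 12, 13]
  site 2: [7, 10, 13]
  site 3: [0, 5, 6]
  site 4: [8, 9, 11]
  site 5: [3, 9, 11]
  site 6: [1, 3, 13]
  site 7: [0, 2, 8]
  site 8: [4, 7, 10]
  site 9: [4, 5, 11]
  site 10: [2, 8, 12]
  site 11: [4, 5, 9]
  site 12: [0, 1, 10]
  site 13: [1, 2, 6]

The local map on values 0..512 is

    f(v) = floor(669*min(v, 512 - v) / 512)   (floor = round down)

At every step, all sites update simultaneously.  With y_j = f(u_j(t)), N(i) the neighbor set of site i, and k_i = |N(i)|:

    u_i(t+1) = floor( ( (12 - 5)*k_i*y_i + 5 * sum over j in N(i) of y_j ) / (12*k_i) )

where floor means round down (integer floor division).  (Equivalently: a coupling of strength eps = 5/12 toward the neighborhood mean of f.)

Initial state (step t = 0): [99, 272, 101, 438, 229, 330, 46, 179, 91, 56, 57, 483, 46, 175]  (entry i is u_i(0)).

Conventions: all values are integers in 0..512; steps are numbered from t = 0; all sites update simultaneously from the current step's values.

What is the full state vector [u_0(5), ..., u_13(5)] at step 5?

Simulating step by step:
t=0: [99, 272, 101, 438, 229, 330, 46, 179, 91, 56, 57, 483, 46, 175]
t=1: [129, 230, 150, 115, 206, 166, 123, 188, 153, 122, 86, 106, 106, 203]
t=2: [172, 253, 200, 163, 225, 188, 192, 220, 203, 179, 139, 169, 161, 245]
t=3: [229, 300, 261, 223, 270, 235, 265, 271, 260, 241, 207, 235, 224, 303]
t=4: [299, 284, 309, 298, 316, 305, 304, 315, 316, 312, 289, 309, 287, 287]
t=5: [277, 292, 271, 276, 257, 269, 278, 260, 261, 262, 282, 263, 291, 286]

Answer: [277, 292, 271, 276, 257, 269, 278, 260, 261, 262, 282, 263, 291, 286]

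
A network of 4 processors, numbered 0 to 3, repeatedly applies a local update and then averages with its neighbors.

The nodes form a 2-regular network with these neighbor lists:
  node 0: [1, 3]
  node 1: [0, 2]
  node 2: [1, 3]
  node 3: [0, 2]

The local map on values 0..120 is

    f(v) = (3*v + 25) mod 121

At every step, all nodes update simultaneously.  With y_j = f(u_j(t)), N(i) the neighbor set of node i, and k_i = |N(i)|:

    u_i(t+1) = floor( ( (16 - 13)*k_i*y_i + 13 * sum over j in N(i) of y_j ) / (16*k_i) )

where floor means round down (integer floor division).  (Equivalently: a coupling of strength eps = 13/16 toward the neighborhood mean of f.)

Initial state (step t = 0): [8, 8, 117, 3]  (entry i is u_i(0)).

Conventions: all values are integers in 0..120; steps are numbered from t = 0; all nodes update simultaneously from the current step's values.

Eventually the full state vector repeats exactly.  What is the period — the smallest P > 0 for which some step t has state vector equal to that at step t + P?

Simulating step by step:
t=0: [8, 8, 117, 3]
t=1: [42, 34, 36, 31]
t=2: [56, 18, 52, 39]
t=3: [54, 68, 51, 57]
t=4: [86, 70, 85, 64]
t=5: [93, 53, 92, 50]
t=6: [59, 60, 58, 59]
t=7: [82, 80, 81, 79]
t=8: [22, 26, 22, 26]
t=9: [100, 93, 100, 93]
t=10: [65, 79, 65, 79]
t=11: [34, 84, 34, 84]
t=12: [29, 11, 29, 11]
t=13: [68, 101, 68, 101]
t=14: [90, 103, 90, 103]
t=15: [84, 60, 84, 60]
t=16: [74, 44, 74, 44]
t=17: [30, 10, 30, 10]
t=18: [66, 103, 66, 103]
t=19: [93, 100, 93, 100]
t=20: [79, 65, 79, 65]
t=21: [84, 34, 84, 34]
t=22: [11, 29, 11, 29]
t=23: [101, 68, 101, 68]
t=24: [103, 90, 103, 90]
t=25: [60, 84, 60, 84]
t=26: [44, 74, 44, 74]
t=27: [10, 30, 10, 30]
t=28: [103, 66, 103, 66]
t=29: [100, 93, 100, 93]

Answer: 20
Key observation: The state at step 9, [100, 93, 100, 93], reappears at step 29 — and no state repeats earlier — so the cycle the system enters has period 20.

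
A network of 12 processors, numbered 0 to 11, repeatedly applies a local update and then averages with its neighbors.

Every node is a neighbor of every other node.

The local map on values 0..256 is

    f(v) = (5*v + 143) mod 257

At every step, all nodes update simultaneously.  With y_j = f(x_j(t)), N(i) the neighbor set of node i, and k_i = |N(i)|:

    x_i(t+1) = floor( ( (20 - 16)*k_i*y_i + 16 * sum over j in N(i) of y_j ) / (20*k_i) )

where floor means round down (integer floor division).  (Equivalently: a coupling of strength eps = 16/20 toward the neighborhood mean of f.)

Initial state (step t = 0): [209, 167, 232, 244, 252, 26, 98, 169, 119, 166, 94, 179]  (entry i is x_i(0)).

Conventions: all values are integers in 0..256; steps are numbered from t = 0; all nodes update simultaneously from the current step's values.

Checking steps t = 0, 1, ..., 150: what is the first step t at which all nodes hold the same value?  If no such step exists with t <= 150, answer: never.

Answer: 16
Key observation: Synchronization is absorbing here: once all nodes are equal they stay equal, and step 16 is the first all-equal step.

Derivation:
t=0: [209, 167, 232, 244, 252, 26, 98, 169, 119, 166, 94, 179]  (not all equal)
t=1: [127, 133, 109, 116, 121, 108, 121, 134, 135, 132, 119, 108]  (not all equal)
t=2: [115, 119, 136, 141, 144, 136, 144, 120, 120, 118, 143, 136]  (not all equal)
t=3: [142, 145, 123, 126, 128, 123, 128, 146, 146, 144, 128, 123]  (not all equal)
t=4: [100, 102, 121, 90, 92, 121, 92, 103, 103, 102, 92, 121]  (not all equal)
t=5: [143, 144, 156, 136, 138, 156, 138, 145, 145, 144, 138, 156]  (not all equal)
t=6: [95, 96, 103, 90, 92, 103, 92, 96, 96, 96, 92, 103]  (not all equal)
t=7: [109, 109, 114, 105, 107, 114, 107, 109, 109, 109, 107, 114]  (not all equal)
t=8: [175, 175, 179, 173, 174, 179, 174, 175, 175, 175, 174, 179]  (not all equal)
t=9: [193, 193, 163, 192, 192, 163, 192, 193, 193, 193, 192, 163]  (not all equal)
t=10: [101, 101, 115, 101, 101, 115, 101, 101, 101, 101, 101, 115]  (not all equal)
t=11: [149, 149, 158, 149, 149, 158, 149, 149, 149, 149, 149, 158]  (not all equal)
t=12: [126, 126, 132, 126, 126, 132, 126, 126, 126, 126, 126, 132]  (not all equal)
t=13: [8, 8, 12, 8, 8, 12, 8, 8, 8, 8, 8, 12]  (not all equal)
t=14: [187, 187, 189, 187, 187, 189, 187, 187, 187, 187, 187, 189]  (not all equal)
t=15: [52, 52, 53, 52, 52, 53, 52, 52, 52, 52, 52, 53]  (not all equal)
t=16: [147, 147, 147, 147, 147, 147, 147, 147, 147, 147, 147, 147]  (all equal)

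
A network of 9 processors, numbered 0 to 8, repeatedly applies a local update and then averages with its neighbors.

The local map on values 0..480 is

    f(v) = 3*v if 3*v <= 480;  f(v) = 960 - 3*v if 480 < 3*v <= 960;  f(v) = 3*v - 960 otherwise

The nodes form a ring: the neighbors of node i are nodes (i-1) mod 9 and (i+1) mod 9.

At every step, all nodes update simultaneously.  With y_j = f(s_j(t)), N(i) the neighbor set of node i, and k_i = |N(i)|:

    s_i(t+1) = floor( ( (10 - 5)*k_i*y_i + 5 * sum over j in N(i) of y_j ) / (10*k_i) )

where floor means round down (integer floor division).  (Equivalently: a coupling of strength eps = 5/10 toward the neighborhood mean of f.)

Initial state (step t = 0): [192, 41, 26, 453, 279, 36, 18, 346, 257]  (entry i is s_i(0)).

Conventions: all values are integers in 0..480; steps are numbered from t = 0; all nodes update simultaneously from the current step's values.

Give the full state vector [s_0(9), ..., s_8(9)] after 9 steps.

Answer: [380, 371, 327, 296, 306, 232, 111, 153, 316]

Derivation:
t=0: [192, 41, 26, 453, 279, 36, 18, 346, 257]
t=1: [270, 177, 169, 249, 188, 98, 73, 99, 210]
t=2: [264, 365, 387, 318, 324, 300, 257, 285, 276]
t=3: [150, 159, 135, 56, 22, 80, 135, 132, 134]
t=4: [444, 452, 363, 201, 135, 237, 361, 399, 412]
t=5: [354, 323, 252, 312, 354, 256, 183, 218, 290]
t=6: [75, 81, 110, 88, 105, 224, 330, 278, 147]
t=7: [283, 260, 291, 293, 295, 230, 118, 180, 308]
t=8: [109, 139, 108, 81, 125, 242, 349, 307, 150]
t=9: [380, 371, 327, 296, 306, 232, 111, 153, 316]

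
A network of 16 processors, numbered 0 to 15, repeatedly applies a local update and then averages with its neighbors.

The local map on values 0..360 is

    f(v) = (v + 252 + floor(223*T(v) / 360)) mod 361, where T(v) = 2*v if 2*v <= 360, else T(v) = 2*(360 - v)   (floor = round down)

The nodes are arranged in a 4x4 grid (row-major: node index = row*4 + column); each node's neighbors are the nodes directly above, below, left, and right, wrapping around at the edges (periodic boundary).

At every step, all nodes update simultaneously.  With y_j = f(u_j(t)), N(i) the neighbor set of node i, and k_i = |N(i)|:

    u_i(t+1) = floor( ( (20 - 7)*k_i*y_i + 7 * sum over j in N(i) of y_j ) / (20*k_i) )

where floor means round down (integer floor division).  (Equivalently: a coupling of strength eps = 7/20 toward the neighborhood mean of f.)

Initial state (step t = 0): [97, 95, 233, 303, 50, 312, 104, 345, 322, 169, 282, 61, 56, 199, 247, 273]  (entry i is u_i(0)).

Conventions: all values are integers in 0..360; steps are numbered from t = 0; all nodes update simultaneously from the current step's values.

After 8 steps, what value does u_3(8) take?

Answer: u_3(8) = 272

Derivation:
t=0: [97, 95, 233, 303, 50, 312, 104, 345, 322, 169, 282, 61, 56, 199, 247, 273]
t=1: [103, 149, 249, 251, 78, 213, 173, 201, 196, 269, 235, 109, 91, 246, 277, 227]
t=2: [136, 229, 271, 264, 128, 259, 279, 253, 238, 276, 265, 187, 146, 255, 273, 251]
t=3: [209, 272, 272, 266, 204, 266, 271, 267, 265, 272, 274, 286, 231, 270, 272, 272]
t=4: [284, 273, 272, 274, 283, 274, 272, 273, 274, 272, 271, 269, 279, 272, 271, 272]
t=5: [269, 271, 271, 271, 269, 271, 271, 271, 270, 271, 272, 271, 270, 271, 272, 271]
t=6: [272, 272, 272, 272, 272, 272, 272, 272, 272, 272, 272, 272, 272, 272, 272, 272]
t=7: [272, 272, 272, 272, 272, 272, 272, 272, 272, 272, 272, 272, 272, 272, 272, 272]
t=8: [272, 272, 272, 272, 272, 272, 272, 272, 272, 272, 272, 272, 272, 272, 272, 272]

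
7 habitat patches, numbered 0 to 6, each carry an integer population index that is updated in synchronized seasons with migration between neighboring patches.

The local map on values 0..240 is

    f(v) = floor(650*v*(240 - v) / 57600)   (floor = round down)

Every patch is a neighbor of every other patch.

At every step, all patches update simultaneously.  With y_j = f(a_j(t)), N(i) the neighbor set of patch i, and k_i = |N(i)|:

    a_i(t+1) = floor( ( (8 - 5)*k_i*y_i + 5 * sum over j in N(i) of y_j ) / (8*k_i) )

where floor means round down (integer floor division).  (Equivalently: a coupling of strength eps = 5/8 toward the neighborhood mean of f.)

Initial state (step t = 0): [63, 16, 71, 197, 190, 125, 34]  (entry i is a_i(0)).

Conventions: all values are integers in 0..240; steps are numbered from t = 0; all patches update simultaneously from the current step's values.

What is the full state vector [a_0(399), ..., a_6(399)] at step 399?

Answer: [150, 150, 150, 150, 150, 150, 150]
Key observation: The state at step 7, [150, 150, 150, 150, 150, 150, 150], reappears at step 9: the system is in a cycle of period 2 from step 7 on.  Therefore the state at step 399 equals the state at step 7 + ((399 - 7) mod 2) = 7, which is [150, 150, 150, 150, 150, 150, 150].

Derivation:
t=0: [63, 16, 71, 197, 190, 125, 34]
t=1: [111, 88, 113, 103, 106, 121, 98]
t=2: [159, 156, 159, 158, 158, 159, 158]
t=3: [145, 146, 145, 145, 145, 145, 145]
t=4: [154, 154, 154, 154, 154, 154, 154]
t=5: [149, 149, 149, 149, 149, 149, 149]
t=6: [153, 153, 153, 153, 153, 153, 153]
t=7: [150, 150, 150, 150, 150, 150, 150]
t=8: [152, 152, 152, 152, 152, 152, 152]
t=9: [150, 150, 150, 150, 150, 150, 150]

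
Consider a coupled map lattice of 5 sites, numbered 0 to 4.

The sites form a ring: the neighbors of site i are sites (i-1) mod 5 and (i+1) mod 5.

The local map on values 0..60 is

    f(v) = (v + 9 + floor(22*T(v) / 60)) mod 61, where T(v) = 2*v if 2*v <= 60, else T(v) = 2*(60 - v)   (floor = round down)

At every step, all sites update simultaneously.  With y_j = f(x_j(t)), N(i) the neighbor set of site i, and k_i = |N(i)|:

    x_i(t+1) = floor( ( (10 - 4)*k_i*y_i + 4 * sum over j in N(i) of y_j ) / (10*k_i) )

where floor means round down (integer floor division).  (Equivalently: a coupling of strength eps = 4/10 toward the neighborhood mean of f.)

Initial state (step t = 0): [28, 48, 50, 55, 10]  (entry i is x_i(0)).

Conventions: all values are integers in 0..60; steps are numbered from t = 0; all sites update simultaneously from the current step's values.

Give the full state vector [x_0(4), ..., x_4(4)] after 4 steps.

Simulating step by step:
t=0: [28, 48, 50, 55, 10]
t=1: [40, 14, 5, 9, 28]
t=2: [19, 23, 21, 29, 39]
t=3: [34, 46, 48, 44, 21]
t=4: [10, 3, 3, 11, 27]

Answer: [10, 3, 3, 11, 27]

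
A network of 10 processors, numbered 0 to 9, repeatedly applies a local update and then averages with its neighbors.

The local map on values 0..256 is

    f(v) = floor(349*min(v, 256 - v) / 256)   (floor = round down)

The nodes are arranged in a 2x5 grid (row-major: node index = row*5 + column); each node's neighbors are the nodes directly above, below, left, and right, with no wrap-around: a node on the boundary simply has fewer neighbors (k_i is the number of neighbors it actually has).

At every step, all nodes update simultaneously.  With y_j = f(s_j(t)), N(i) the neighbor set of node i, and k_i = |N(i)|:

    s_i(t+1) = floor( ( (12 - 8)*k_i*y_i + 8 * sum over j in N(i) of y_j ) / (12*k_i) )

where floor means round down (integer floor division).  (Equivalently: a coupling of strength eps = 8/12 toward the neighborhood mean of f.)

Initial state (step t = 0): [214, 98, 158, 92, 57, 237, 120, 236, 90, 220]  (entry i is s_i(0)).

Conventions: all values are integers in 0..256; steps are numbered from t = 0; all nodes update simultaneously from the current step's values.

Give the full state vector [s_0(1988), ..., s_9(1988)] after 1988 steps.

Answer: [117, 117, 120, 125, 128, 117, 117, 120, 125, 128]
Key observation: The state at step 35, [169, 170, 168, 163, 160, 169, 170, 168, 163, 160], reappears at step 43: the system is in a cycle of period 8 from step 35 on.  Therefore the state at step 1988 equals the state at step 35 + ((1988 - 35) mod 8) = 36, which is [117, 117, 120, 125, 128, 117, 117, 120, 125, 128].

Derivation:
t=0: [214, 98, 158, 92, 57, 237, 120, 236, 90, 220]
t=1: [71, 122, 107, 115, 83, 81, 95, 101, 85, 82]
t=2: [124, 137, 150, 134, 126, 111, 134, 132, 128, 113]
t=3: [160, 160, 158, 164, 163, 162, 162, 163, 166, 166]
t=4: [129, 130, 129, 126, 124, 128, 128, 127, 123, 123]
t=5: [172, 172, 172, 170, 169, 173, 173, 171, 169, 167]
t=6: [113, 113, 114, 116, 118, 113, 113, 115, 117, 119]
t=7: [154, 154, 155, 158, 160, 154, 154, 156, 158, 160]
t=8: [139, 138, 136, 133, 131, 139, 138, 136, 133, 131]
t=9: [159, 160, 163, 166, 169, 159, 160, 163, 166, 169]
t=10: [131, 129, 126, 122, 119, 131, 129, 126, 122, 119]
t=11: [171, 171, 170, 166, 163, 171, 171, 170, 166, 163]
t=12: [115, 115, 117, 121, 124, 115, 115, 117, 121, 124]
t=13: [156, 156, 159, 164, 167, 156, 156, 159, 164, 167]
t=14: [136, 135, 131, 125, 122, 136, 135, 131, 125, 122]
t=15: [163, 165, 168, 169, 167, 163, 165, 168, 169, 167]
t=16: [125, 123, 119, 118, 120, 125, 123, 119, 118, 120]
t=17: [169, 166, 162, 161, 162, 169, 166, 162, 161, 162]
t=18: [119, 122, 126, 128, 128, 119, 122, 126, 128, 128]
t=19: [163, 166, 170, 173, 174, 163, 166, 170, 173, 174]
t=20: [124, 121, 117, 113, 111, 124, 121, 117, 113, 111]
t=21: [167, 164, 159, 154, 152, 167, 164, 159, 154, 152]
t=22: [122, 125, 132, 137, 140, 122, 125, 132, 137, 140]
t=23: [167, 168, 167, 162, 159, 167, 168, 167, 162, 159]
t=24: [120, 119, 122, 127, 130, 120, 119, 122, 127, 130]
t=25: [162, 163, 166, 171, 171, 162, 163, 166, 171, 171]
t=26: [127, 125, 121, 116, 115, 127, 125, 121, 116, 115]
t=27: [172, 169, 164, 158, 156, 172, 169, 164, 158, 156]
t=28: [115, 118, 125, 131, 135, 115, 118, 125, 131, 135]
t=29: [157, 161, 167, 168, 166, 157, 161, 167, 168, 166]
t=30: [132, 128, 122, 120, 121, 132, 128, 122, 120, 121]
t=31: [170, 171, 167, 163, 163, 170, 171, 167, 163, 163]
t=32: [116, 116, 120, 124, 126, 116, 116, 120, 124, 126]
t=33: [158, 159, 163, 168, 170, 158, 159, 163, 168, 170]
t=34: [132, 130, 125, 120, 117, 132, 130, 125, 120, 117]
t=35: [169, 170, 168, 163, 160, 169, 170, 168, 163, 160]
t=36: [117, 117, 120, 125, 128, 117, 117, 120, 125, 128]
t=37: [159, 159, 163, 169, 172, 159, 159, 163, 169, 172]
t=38: [132, 130, 125, 118, 115, 132, 130, 125, 118, 115]
t=39: [169, 170, 168, 161, 157, 169, 170, 168, 161, 157]
t=40: [117, 117, 120, 127, 132, 117, 117, 120, 127, 132]
t=41: [159, 159, 164, 169, 170, 159, 159, 164, 169, 170]
t=42: [132, 130, 125, 119, 117, 132, 130, 125, 119, 117]
t=43: [169, 170, 168, 163, 160, 169, 170, 168, 163, 160]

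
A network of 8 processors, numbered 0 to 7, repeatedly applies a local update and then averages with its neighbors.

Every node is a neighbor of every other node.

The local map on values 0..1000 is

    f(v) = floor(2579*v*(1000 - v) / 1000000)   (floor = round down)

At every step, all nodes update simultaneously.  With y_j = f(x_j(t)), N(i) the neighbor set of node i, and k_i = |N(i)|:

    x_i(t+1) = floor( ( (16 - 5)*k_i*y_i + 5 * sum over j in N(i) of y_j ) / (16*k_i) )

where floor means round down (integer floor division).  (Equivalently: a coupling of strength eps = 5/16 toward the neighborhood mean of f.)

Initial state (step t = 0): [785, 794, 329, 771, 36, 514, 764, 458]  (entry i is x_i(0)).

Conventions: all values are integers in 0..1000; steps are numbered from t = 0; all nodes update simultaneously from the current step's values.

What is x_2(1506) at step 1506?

Answer: x_2(1506) = 612
Key observation: The state at step 7, [612, 612, 612, 612, 612, 612, 612, 612], reappears at step 8: the system is in a cycle of period 1 from step 7 on.  Therefore the state at step 1506 equals the state at step 7 + ((1506 - 7) mod 1) = 7, which is [612, 612, 612, 612, 612, 612, 612, 612].

Derivation:
t=0: [785, 794, 329, 771, 36, 514, 764, 458]
t=1: [445, 436, 531, 458, 223, 579, 464, 577]
t=2: [627, 626, 631, 630, 505, 622, 630, 622]
t=3: [604, 604, 602, 603, 631, 606, 603, 606]
t=4: [615, 615, 615, 615, 605, 614, 615, 614]
t=5: [610, 610, 610, 610, 614, 611, 610, 611]
t=6: [612, 612, 612, 612, 611, 612, 612, 612]
t=7: [612, 612, 612, 612, 612, 612, 612, 612]
t=8: [612, 612, 612, 612, 612, 612, 612, 612]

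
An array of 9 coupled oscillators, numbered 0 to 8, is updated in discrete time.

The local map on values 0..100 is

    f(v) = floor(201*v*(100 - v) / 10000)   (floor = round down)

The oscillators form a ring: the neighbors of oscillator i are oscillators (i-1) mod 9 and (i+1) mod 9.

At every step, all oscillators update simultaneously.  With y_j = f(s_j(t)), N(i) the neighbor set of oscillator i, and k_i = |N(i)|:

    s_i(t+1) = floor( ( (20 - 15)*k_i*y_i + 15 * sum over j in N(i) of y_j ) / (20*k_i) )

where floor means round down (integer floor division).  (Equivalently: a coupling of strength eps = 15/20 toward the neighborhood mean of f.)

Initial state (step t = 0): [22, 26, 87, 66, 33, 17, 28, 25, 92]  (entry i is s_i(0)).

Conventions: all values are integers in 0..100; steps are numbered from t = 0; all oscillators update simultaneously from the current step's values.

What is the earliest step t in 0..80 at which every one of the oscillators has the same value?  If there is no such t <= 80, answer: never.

Answer: 4
Key observation: Synchronization is absorbing here: once all oscillators are equal they stay equal, and step 4 is the first all-equal step.

Derivation:
t=0: [22, 26, 87, 66, 33, 17, 28, 25, 92]  (not all equal)
t=1: [28, 30, 36, 36, 38, 38, 34, 29, 30]  (not all equal)
t=2: [41, 42, 44, 46, 46, 46, 44, 42, 40]  (not all equal)
t=3: [48, 48, 48, 49, 49, 49, 48, 48, 48]  (not all equal)
t=4: [50, 50, 50, 50, 50, 50, 50, 50, 50]  (all equal)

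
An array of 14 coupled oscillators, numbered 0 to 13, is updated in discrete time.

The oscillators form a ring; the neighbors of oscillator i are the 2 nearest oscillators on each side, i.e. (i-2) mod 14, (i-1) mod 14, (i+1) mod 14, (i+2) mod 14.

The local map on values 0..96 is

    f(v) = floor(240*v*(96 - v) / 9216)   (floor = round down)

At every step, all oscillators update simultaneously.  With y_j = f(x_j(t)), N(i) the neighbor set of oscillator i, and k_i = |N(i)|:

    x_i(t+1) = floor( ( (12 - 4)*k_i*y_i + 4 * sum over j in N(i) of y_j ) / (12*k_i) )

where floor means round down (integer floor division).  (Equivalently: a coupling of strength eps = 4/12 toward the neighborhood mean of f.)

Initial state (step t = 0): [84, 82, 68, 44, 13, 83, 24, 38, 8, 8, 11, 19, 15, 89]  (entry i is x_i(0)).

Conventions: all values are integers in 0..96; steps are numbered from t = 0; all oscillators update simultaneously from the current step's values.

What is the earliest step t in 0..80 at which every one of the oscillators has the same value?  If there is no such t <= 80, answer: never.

Simulating step by step:
t=0: [84, 82, 68, 44, 13, 83, 24, 38, 8, 8, 11, 19, 15, 89]  (not all equal)
t=1: [27, 31, 44, 50, 33, 34, 40, 47, 24, 23, 24, 32, 29, 21]  (not all equal)
t=2: [48, 51, 57, 57, 55, 55, 56, 56, 47, 45, 45, 50, 48, 44]  (not all equal)
t=3: [59, 58, 57, 57, 57, 57, 58, 58, 58, 58, 59, 59, 59, 59]  (not all equal)
t=4: [56, 56, 56, 57, 57, 57, 57, 57, 56, 56, 56, 56, 56, 56]  (not all equal)
t=5: [58, 57, 57, 57, 57, 57, 57, 57, 57, 57, 58, 58, 58, 58]  (not all equal)
t=6: [57, 57, 57, 57, 57, 57, 57, 57, 57, 57, 57, 57, 57, 57]  (all equal)

Answer: 6
Key observation: Synchronization is absorbing here: once all oscillators are equal they stay equal, and step 6 is the first all-equal step.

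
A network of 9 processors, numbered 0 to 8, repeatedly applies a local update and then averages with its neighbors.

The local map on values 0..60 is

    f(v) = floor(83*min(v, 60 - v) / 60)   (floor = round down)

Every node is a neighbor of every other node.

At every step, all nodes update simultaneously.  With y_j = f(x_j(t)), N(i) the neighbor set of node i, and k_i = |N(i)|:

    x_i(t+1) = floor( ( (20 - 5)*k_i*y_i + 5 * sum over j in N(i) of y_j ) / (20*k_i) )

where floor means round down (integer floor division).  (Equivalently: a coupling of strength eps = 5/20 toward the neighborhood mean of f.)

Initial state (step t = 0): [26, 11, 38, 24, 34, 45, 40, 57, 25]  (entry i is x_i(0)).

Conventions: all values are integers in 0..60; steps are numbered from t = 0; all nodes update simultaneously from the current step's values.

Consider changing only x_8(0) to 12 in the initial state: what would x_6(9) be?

Simulating step by step:
t=0: [26, 11, 38, 24, 34, 45, 40, 57, 12]
t=1: [31, 17, 28, 30, 31, 21, 26, 9, 18]
t=2: [37, 25, 36, 38, 37, 29, 33, 17, 26]
t=3: [31, 33, 32, 30, 31, 37, 35, 25, 34]
t=4: [39, 36, 37, 39, 39, 32, 34, 34, 35]
t=5: [30, 32, 31, 30, 30, 36, 34, 34, 33]
t=6: [40, 37, 39, 40, 40, 34, 35, 35, 37]
t=7: [28, 30, 29, 28, 28, 33, 33, 33, 30]
t=8: [38, 40, 39, 38, 38, 37, 37, 37, 40]
t=9: [29, 27, 29, 29, 29, 30, 30, 30, 27]

Answer: x_6(9) = 30
Key observation: This trace re-runs the system from the modified initial state.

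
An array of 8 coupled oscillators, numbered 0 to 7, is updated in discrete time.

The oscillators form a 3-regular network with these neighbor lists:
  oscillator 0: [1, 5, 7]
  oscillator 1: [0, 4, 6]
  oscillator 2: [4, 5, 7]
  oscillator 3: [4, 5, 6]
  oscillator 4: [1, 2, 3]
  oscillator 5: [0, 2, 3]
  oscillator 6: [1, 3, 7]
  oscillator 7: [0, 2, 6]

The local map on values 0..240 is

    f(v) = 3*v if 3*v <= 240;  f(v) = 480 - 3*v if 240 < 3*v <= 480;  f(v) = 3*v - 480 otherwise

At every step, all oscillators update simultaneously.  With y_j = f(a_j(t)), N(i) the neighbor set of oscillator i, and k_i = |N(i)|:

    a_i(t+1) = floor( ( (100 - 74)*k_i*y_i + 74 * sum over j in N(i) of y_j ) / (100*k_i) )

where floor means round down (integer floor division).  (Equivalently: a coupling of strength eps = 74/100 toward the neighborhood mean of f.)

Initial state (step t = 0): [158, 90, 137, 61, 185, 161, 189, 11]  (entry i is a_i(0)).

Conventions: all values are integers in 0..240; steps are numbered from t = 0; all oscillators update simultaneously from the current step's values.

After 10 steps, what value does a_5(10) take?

Answer: a_5(10) = 116

Derivation:
t=0: [158, 90, 137, 61, 185, 161, 189, 11]
t=1: [62, 96, 45, 88, 133, 64, 127, 48]
t=2: [178, 140, 137, 147, 155, 182, 161, 141]
t=3: [59, 33, 51, 30, 45, 57, 39, 45]
t=4: [145, 131, 148, 127, 119, 148, 110, 145]
t=5: [53, 101, 59, 101, 86, 53, 95, 68]
t=6: [174, 188, 190, 188, 188, 167, 188, 184]
t=7: [54, 73, 67, 68, 85, 58, 81, 72]
t=8: [192, 210, 203, 209, 212, 185, 219, 204]
t=9: [113, 144, 123, 138, 145, 111, 151, 133]
t=10: [104, 65, 96, 71, 67, 116, 55, 89]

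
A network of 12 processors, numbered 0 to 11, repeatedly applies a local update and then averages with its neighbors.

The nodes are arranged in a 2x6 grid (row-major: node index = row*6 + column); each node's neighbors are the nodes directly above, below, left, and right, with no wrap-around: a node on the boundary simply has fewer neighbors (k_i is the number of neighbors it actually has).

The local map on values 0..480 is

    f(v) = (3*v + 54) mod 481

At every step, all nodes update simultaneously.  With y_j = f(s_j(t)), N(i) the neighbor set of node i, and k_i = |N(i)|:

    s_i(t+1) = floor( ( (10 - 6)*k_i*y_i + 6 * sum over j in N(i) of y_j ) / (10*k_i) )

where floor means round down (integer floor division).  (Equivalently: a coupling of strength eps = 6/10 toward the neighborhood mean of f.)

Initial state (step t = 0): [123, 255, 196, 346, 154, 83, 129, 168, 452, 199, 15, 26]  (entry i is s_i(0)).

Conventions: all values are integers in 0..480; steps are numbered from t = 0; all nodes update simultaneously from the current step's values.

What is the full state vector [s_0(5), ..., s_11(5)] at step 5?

Answer: [255, 305, 178, 198, 325, 373, 237, 283, 187, 193, 304, 357]

Derivation:
t=0: [123, 255, 196, 346, 154, 83, 129, 168, 452, 199, 15, 26]
t=1: [402, 267, 247, 125, 120, 171, 326, 276, 260, 203, 107, 173]
t=2: [252, 352, 356, 353, 343, 186, 237, 319, 320, 304, 287, 175]
t=3: [261, 166, 134, 117, 191, 118, 227, 116, 63, 129, 218, 208]
t=4: [239, 271, 326, 370, 266, 266, 329, 274, 357, 351, 247, 269]
t=5: [255, 305, 178, 198, 325, 373, 237, 283, 187, 193, 304, 357]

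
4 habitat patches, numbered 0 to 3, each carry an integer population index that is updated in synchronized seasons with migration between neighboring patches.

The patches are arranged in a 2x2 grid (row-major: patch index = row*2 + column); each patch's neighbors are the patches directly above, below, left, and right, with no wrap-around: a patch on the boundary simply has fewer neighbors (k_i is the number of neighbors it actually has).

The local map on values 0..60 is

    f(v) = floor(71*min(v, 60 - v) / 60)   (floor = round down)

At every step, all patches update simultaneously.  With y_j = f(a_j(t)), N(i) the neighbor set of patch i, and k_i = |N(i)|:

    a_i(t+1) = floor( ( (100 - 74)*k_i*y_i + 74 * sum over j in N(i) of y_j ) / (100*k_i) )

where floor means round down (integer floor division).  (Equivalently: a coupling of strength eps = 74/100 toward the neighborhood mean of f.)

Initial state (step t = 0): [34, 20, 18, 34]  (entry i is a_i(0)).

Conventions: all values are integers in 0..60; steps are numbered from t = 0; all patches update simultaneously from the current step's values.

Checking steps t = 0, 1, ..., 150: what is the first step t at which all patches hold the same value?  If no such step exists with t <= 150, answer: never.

Simulating step by step:
t=0: [34, 20, 18, 34]  (not all equal)
t=1: [24, 28, 27, 24]  (not all equal)
t=2: [30, 29, 28, 30]  (not all equal)
t=3: [33, 34, 34, 33]  (not all equal)
t=4: [30, 30, 30, 30]  (all equal)

Answer: 4
Key observation: Synchronization is absorbing here: once all patches are equal they stay equal, and step 4 is the first all-equal step.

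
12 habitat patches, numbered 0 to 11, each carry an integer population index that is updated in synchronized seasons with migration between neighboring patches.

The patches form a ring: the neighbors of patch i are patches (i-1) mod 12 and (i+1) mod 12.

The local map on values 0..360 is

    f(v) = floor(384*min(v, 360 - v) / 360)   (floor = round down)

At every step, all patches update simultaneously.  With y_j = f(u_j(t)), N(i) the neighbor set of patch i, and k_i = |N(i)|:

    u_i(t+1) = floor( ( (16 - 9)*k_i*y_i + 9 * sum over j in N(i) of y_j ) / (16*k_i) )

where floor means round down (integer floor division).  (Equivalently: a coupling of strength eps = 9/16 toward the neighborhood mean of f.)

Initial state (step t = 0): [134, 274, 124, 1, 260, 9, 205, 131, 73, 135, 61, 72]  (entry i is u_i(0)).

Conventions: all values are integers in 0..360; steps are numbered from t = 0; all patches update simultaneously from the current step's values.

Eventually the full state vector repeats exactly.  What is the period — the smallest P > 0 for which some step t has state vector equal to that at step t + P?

Simulating step by step:
t=0: [134, 274, 124, 1, 260, 9, 205, 131, 73, 135, 61, 72]
t=1: [109, 116, 83, 67, 49, 80, 113, 128, 113, 102, 90, 91]
t=2: [112, 111, 93, 70, 66, 85, 114, 127, 121, 108, 99, 102]
t=3: [115, 112, 97, 79, 76, 93, 116, 129, 126, 116, 108, 110]
t=4: [119, 115, 102, 88, 86, 100, 120, 132, 131, 123, 117, 117]
t=5: [124, 119, 107, 96, 95, 107, 125, 136, 137, 131, 125, 124]
t=6: [130, 124, 114, 105, 104, 115, 131, 141, 143, 139, 134, 132]
t=7: [136, 130, 121, 113, 113, 123, 137, 147, 150, 147, 143, 140]
t=8: [144, 137, 129, 122, 123, 132, 144, 154, 157, 156, 152, 148]
t=9: [152, 145, 137, 132, 133, 141, 152, 161, 165, 165, 161, 157]
t=10: [161, 154, 146, 141, 143, 150, 161, 169, 174, 174, 171, 166]
t=11: [170, 163, 156, 151, 153, 160, 170, 178, 183, 184, 181, 176]
t=12: [180, 173, 166, 162, 164, 171, 180, 186, 188, 188, 188, 186]
t=13: [187, 184, 177, 173, 175, 182, 187, 186, 183, 183, 183, 186]
t=14: [185, 186, 186, 185, 186, 186, 185, 185, 187, 188, 187, 185]
t=15: [185, 185, 185, 185, 185, 185, 185, 185, 184, 183, 184, 185]
t=16: [186, 186, 186, 186, 186, 186, 186, 186, 187, 187, 187, 186]
t=17: [185, 185, 185, 185, 185, 185, 185, 184, 184, 184, 184, 184]
t=18: [186, 186, 186, 186, 186, 186, 186, 186, 187, 187, 187, 186]

Answer: 2
Key observation: The state at step 16, [186, 186, 186, 186, 186, 186, 186, 186, 187, 187, 187, 186], reappears at step 18 — and no state repeats earlier — so the cycle the system enters has period 2.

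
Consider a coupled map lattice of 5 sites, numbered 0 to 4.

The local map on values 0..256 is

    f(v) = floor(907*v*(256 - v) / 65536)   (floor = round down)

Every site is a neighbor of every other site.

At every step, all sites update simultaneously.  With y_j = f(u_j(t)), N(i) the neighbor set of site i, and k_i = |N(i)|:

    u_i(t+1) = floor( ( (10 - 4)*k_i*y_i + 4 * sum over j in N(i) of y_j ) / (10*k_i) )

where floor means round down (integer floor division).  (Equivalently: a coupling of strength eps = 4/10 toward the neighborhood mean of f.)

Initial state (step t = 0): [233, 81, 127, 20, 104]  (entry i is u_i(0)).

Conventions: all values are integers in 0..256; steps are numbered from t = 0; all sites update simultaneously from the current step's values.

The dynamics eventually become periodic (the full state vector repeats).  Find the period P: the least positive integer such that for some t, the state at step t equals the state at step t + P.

Answer: 4
Key observation: The state at step 10, [226, 226, 226, 226, 226], reappears at step 14 — and no state repeats earlier — so the cycle the system enters has period 4.

Derivation:
t=0: [233, 81, 127, 20, 104]
t=1: [114, 175, 190, 110, 186]
t=2: [211, 197, 186, 210, 189]
t=3: [143, 157, 167, 144, 165]
t=4: [218, 214, 209, 218, 210]
t=5: [119, 124, 129, 119, 128]
t=6: [225, 225, 225, 225, 225]
t=7: [96, 96, 96, 96, 96]
t=8: [212, 212, 212, 212, 212]
t=9: [129, 129, 129, 129, 129]
t=10: [226, 226, 226, 226, 226]
t=11: [93, 93, 93, 93, 93]
t=12: [209, 209, 209, 209, 209]
t=13: [135, 135, 135, 135, 135]
t=14: [226, 226, 226, 226, 226]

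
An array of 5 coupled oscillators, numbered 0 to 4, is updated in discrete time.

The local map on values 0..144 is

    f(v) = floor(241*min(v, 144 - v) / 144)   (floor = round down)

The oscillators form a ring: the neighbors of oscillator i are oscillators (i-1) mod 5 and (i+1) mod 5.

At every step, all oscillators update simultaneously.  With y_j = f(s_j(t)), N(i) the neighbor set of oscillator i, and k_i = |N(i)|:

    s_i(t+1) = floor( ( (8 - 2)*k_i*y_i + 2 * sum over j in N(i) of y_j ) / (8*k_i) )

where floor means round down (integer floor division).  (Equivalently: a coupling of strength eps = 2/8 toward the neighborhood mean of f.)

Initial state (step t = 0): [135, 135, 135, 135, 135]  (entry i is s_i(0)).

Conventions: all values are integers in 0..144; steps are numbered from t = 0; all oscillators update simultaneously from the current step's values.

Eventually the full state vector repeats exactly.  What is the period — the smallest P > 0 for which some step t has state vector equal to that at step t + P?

Simulating step by step:
t=0: [135, 135, 135, 135, 135]
t=1: [15, 15, 15, 15, 15]
t=2: [25, 25, 25, 25, 25]
t=3: [41, 41, 41, 41, 41]
t=4: [68, 68, 68, 68, 68]
t=5: [113, 113, 113, 113, 113]
t=6: [51, 51, 51, 51, 51]
t=7: [85, 85, 85, 85, 85]
t=8: [98, 98, 98, 98, 98]
t=9: [76, 76, 76, 76, 76]
t=10: [113, 113, 113, 113, 113]

Answer: 5
Key observation: The state at step 5, [113, 113, 113, 113, 113], reappears at step 10 — and no state repeats earlier — so the cycle the system enters has period 5.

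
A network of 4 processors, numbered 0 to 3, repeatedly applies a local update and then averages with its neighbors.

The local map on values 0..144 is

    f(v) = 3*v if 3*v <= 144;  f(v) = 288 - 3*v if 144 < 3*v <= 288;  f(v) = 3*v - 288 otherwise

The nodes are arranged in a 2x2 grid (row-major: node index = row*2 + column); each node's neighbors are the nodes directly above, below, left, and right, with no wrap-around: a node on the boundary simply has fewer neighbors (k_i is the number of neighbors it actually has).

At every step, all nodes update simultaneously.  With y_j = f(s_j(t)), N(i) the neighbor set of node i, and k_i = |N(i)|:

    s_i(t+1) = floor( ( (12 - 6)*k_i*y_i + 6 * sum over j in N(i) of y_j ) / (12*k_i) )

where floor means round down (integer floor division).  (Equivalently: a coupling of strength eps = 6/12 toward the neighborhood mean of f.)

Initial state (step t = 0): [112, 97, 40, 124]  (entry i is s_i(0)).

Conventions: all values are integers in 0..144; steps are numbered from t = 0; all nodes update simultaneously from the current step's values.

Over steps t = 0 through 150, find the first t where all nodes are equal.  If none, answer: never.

Simulating step by step:
t=0: [112, 97, 40, 124]  (not all equal)
t=1: [54, 34, 93, 72]  (not all equal)
t=2: [90, 100, 54, 63]  (not all equal)
t=3: [43, 35, 92, 84]  (not all equal)
t=4: [93, 93, 47, 47]  (not all equal)
t=5: [42, 42, 108, 108]  (not all equal)
t=6: [103, 103, 58, 58]  (not all equal)
t=7: [44, 44, 90, 90]  (not all equal)
t=8: [103, 103, 46, 46]  (not all equal)
t=9: [50, 50, 108, 108]  (not all equal)
t=10: [112, 112, 61, 61]  (not all equal)
t=11: [62, 62, 90, 90]  (not all equal)
t=12: [81, 81, 39, 39]  (not all equal)
t=13: [63, 63, 99, 99]  (not all equal)
t=14: [76, 76, 31, 31]  (not all equal)
t=15: [68, 68, 84, 84]  (not all equal)
t=16: [72, 72, 48, 48]  (not all equal)
t=17: [90, 90, 126, 126]  (not all equal)
t=18: [36, 36, 72, 72]  (not all equal)
t=19: [99, 99, 81, 81]  (not all equal)
t=20: [18, 18, 36, 36]  (not all equal)
t=21: [67, 67, 94, 94]  (not all equal)
t=22: [66, 66, 26, 26]  (not all equal)
t=23: [87, 87, 81, 81]  (not all equal)
t=24: [31, 31, 40, 40]  (not all equal)
t=25: [99, 99, 113, 113]  (not all equal)
t=26: [19, 19, 40, 40]  (not all equal)
t=27: [72, 72, 104, 104]  (not all equal)
t=28: [60, 60, 36, 36]  (not all equal)
t=29: [108, 108, 108, 108]  (all equal)

Answer: 29
Key observation: Synchronization is absorbing here: once all nodes are equal they stay equal, and step 29 is the first all-equal step.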